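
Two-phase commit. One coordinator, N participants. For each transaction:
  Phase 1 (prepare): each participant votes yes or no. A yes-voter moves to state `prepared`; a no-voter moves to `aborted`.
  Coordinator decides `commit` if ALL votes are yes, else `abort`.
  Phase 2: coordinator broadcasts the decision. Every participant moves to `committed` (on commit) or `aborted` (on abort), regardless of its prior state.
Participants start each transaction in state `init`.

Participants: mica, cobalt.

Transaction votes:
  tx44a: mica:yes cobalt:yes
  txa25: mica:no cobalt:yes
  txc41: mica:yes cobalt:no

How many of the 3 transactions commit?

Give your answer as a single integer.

tx44a: all yes -> commit (commits=1)
txa25: no from mica -> abort (commits=1)
txc41: no from cobalt -> abort (commits=1)

Answer: 1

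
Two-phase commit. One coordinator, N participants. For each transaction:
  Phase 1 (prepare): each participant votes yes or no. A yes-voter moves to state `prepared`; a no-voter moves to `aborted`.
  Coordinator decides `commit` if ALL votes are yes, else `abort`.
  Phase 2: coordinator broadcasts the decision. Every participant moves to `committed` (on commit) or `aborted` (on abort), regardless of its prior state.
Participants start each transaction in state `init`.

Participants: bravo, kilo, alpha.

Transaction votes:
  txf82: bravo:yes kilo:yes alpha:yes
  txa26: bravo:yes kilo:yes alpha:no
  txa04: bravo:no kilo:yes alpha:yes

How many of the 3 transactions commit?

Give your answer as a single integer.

Answer: 1

Derivation:
txf82: all yes -> commit (commits=1)
txa26: no from alpha -> abort (commits=1)
txa04: no from bravo -> abort (commits=1)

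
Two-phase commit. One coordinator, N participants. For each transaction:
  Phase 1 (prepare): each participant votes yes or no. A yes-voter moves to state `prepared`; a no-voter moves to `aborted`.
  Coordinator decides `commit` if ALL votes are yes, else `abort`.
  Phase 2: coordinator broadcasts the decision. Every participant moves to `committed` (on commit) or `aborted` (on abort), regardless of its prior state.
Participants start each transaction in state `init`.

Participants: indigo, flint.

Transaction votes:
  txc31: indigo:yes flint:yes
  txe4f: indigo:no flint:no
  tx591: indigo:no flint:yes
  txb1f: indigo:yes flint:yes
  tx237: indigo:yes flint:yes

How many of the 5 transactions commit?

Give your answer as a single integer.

txc31: all yes -> commit (commits=1)
txe4f: no from indigo, flint -> abort (commits=1)
tx591: no from indigo -> abort (commits=1)
txb1f: all yes -> commit (commits=2)
tx237: all yes -> commit (commits=3)

Answer: 3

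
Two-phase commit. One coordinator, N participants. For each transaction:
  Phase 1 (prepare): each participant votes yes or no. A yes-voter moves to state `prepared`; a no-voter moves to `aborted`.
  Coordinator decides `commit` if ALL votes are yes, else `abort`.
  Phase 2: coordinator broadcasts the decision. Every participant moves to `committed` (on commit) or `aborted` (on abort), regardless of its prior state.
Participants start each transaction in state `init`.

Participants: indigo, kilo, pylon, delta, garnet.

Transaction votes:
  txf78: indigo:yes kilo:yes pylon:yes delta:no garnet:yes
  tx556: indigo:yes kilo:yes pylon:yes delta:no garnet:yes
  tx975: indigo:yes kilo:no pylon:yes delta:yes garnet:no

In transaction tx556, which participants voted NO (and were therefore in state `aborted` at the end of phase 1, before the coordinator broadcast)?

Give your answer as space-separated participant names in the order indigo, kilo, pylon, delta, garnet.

Answer: delta

Derivation:
Txn tx556 phase 1: indigo yes -> prepared; kilo yes -> prepared; pylon yes -> prepared; delta no -> aborted; garnet yes -> prepared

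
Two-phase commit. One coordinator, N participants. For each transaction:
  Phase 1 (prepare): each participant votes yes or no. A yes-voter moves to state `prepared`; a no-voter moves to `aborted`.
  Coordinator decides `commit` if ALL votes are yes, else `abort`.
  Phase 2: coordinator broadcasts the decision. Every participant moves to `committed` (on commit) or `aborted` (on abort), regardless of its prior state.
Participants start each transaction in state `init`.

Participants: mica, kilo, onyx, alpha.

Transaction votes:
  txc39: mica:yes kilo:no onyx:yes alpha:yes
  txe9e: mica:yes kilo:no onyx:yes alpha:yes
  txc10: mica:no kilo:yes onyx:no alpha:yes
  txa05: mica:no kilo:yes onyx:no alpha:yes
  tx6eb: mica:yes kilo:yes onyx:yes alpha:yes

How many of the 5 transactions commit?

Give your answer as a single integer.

Answer: 1

Derivation:
txc39: no from kilo -> abort (commits=0)
txe9e: no from kilo -> abort (commits=0)
txc10: no from mica, onyx -> abort (commits=0)
txa05: no from mica, onyx -> abort (commits=0)
tx6eb: all yes -> commit (commits=1)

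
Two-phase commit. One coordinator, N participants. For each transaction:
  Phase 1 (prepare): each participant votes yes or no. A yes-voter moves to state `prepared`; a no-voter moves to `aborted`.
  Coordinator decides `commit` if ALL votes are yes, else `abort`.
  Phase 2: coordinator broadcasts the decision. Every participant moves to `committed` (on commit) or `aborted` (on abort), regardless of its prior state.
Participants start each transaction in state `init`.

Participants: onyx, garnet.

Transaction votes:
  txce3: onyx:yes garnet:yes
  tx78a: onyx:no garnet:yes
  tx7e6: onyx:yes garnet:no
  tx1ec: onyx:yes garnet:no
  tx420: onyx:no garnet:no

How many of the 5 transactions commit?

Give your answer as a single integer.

Answer: 1

Derivation:
txce3: all yes -> commit (commits=1)
tx78a: no from onyx -> abort (commits=1)
tx7e6: no from garnet -> abort (commits=1)
tx1ec: no from garnet -> abort (commits=1)
tx420: no from onyx, garnet -> abort (commits=1)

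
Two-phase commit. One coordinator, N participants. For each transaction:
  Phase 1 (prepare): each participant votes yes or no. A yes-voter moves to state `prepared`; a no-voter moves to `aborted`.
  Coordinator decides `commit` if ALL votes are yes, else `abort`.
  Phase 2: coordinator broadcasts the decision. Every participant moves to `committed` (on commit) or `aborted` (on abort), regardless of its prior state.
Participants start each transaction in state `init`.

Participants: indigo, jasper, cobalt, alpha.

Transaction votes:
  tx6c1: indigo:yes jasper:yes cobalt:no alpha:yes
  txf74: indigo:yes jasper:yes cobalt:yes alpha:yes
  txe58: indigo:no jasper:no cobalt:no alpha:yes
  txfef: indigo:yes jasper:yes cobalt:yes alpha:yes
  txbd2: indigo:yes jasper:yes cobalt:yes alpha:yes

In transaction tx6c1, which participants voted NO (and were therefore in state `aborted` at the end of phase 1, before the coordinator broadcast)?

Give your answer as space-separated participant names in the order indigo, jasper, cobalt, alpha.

Answer: cobalt

Derivation:
Txn tx6c1 phase 1: indigo yes -> prepared; jasper yes -> prepared; cobalt no -> aborted; alpha yes -> prepared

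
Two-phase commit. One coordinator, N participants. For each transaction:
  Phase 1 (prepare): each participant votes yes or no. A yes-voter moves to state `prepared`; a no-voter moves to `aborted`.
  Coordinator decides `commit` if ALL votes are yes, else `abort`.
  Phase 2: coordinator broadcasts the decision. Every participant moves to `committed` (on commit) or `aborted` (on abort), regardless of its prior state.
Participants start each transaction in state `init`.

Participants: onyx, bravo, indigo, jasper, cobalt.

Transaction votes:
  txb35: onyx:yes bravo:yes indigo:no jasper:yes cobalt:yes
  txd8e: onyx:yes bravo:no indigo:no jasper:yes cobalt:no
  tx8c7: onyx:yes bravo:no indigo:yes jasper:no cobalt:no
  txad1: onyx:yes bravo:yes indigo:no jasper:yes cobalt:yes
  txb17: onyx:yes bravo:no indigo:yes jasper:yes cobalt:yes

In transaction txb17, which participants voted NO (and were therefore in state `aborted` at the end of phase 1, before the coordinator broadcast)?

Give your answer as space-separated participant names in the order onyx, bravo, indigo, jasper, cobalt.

Answer: bravo

Derivation:
Txn txb17 phase 1: onyx yes -> prepared; bravo no -> aborted; indigo yes -> prepared; jasper yes -> prepared; cobalt yes -> prepared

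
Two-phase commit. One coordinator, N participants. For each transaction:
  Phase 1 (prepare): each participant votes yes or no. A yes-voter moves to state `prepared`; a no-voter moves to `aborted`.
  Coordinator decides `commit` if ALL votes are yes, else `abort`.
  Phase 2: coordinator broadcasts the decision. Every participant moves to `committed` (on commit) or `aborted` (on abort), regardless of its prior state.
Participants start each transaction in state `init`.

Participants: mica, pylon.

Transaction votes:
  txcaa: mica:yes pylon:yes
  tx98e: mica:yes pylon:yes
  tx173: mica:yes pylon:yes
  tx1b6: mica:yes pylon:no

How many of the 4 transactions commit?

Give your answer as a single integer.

Answer: 3

Derivation:
txcaa: all yes -> commit (commits=1)
tx98e: all yes -> commit (commits=2)
tx173: all yes -> commit (commits=3)
tx1b6: no from pylon -> abort (commits=3)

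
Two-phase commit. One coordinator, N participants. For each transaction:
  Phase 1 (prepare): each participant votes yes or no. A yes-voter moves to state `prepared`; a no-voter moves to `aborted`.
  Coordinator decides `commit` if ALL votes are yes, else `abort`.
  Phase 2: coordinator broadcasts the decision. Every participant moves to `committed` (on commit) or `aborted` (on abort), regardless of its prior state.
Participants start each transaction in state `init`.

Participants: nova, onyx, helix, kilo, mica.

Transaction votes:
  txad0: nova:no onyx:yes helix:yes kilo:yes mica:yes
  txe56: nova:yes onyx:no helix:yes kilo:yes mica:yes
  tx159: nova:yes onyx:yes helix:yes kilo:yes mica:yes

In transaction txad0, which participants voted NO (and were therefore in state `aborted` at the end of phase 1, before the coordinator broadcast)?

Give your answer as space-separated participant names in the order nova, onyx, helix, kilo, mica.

Txn txad0 phase 1: nova no -> aborted; onyx yes -> prepared; helix yes -> prepared; kilo yes -> prepared; mica yes -> prepared

Answer: nova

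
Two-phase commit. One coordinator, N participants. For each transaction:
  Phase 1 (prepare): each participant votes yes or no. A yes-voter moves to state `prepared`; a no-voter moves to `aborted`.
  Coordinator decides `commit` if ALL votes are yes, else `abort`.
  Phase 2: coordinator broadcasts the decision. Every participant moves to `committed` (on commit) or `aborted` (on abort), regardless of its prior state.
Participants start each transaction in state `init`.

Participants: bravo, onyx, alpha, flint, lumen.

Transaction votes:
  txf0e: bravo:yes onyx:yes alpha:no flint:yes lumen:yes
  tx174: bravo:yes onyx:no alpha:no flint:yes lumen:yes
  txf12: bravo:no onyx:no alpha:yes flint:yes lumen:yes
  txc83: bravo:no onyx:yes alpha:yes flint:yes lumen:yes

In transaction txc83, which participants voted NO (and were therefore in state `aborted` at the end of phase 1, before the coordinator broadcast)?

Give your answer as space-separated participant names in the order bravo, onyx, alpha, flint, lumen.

Txn txc83 phase 1: bravo no -> aborted; onyx yes -> prepared; alpha yes -> prepared; flint yes -> prepared; lumen yes -> prepared

Answer: bravo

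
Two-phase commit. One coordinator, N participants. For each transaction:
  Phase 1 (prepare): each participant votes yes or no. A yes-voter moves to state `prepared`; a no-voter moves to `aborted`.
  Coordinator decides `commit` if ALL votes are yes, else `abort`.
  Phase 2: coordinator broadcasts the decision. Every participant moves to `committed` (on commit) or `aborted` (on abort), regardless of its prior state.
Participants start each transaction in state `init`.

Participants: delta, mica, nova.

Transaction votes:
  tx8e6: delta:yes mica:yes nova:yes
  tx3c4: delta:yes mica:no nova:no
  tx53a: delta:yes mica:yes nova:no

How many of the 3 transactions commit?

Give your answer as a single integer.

tx8e6: all yes -> commit (commits=1)
tx3c4: no from mica, nova -> abort (commits=1)
tx53a: no from nova -> abort (commits=1)

Answer: 1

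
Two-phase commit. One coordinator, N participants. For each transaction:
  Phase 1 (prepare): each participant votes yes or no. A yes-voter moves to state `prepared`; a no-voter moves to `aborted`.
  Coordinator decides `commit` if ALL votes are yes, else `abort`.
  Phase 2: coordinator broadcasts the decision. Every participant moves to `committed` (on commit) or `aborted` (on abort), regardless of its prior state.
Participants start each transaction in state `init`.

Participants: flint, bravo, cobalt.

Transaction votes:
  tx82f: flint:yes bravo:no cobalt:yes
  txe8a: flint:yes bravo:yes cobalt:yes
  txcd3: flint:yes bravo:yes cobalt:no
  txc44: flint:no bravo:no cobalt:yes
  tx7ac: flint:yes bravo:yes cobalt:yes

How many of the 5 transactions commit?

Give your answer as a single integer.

Answer: 2

Derivation:
tx82f: no from bravo -> abort (commits=0)
txe8a: all yes -> commit (commits=1)
txcd3: no from cobalt -> abort (commits=1)
txc44: no from flint, bravo -> abort (commits=1)
tx7ac: all yes -> commit (commits=2)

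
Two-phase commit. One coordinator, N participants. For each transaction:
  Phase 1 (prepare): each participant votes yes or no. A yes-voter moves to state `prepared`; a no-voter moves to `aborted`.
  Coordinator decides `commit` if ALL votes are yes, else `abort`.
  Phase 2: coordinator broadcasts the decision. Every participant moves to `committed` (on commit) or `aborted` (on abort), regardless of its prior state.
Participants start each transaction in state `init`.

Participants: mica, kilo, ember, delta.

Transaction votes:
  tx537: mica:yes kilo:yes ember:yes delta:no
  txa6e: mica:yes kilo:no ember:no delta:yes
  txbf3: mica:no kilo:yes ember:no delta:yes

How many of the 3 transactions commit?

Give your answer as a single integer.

Answer: 0

Derivation:
tx537: no from delta -> abort (commits=0)
txa6e: no from kilo, ember -> abort (commits=0)
txbf3: no from mica, ember -> abort (commits=0)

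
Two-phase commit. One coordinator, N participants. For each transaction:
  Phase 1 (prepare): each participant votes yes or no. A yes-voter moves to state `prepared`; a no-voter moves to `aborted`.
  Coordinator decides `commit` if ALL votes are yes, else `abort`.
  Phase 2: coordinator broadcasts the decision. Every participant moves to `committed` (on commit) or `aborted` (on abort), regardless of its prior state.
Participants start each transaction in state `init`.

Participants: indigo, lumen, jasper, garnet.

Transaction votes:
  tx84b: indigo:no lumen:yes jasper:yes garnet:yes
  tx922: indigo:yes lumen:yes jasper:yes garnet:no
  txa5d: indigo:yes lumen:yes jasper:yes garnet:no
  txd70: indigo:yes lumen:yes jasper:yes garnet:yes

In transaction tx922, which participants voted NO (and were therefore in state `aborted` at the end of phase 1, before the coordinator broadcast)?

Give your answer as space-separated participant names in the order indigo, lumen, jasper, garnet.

Txn tx922 phase 1: indigo yes -> prepared; lumen yes -> prepared; jasper yes -> prepared; garnet no -> aborted

Answer: garnet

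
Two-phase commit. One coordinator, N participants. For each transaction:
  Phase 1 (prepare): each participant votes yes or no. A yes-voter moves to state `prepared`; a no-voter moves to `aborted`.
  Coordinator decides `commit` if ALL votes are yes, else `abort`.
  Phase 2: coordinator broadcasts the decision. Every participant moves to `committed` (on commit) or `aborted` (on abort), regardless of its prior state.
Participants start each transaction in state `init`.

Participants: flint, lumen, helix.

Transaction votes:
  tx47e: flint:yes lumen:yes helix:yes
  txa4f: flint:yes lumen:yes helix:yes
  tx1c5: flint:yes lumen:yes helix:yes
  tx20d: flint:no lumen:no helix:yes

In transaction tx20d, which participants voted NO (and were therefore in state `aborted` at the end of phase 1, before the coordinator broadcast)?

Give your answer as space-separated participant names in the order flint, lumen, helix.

Answer: flint lumen

Derivation:
Txn tx20d phase 1: flint no -> aborted; lumen no -> aborted; helix yes -> prepared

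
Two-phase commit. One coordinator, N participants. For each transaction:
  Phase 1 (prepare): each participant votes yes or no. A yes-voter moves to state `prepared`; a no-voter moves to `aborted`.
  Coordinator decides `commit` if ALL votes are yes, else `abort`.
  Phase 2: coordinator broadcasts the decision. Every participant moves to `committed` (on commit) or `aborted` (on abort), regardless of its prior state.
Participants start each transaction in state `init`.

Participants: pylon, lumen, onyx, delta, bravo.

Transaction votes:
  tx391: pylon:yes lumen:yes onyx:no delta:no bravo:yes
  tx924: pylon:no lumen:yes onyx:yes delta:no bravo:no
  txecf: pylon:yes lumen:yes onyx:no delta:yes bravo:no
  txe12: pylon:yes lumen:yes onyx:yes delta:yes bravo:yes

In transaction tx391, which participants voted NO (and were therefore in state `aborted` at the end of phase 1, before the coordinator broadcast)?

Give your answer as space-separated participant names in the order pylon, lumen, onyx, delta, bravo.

Answer: onyx delta

Derivation:
Txn tx391 phase 1: pylon yes -> prepared; lumen yes -> prepared; onyx no -> aborted; delta no -> aborted; bravo yes -> prepared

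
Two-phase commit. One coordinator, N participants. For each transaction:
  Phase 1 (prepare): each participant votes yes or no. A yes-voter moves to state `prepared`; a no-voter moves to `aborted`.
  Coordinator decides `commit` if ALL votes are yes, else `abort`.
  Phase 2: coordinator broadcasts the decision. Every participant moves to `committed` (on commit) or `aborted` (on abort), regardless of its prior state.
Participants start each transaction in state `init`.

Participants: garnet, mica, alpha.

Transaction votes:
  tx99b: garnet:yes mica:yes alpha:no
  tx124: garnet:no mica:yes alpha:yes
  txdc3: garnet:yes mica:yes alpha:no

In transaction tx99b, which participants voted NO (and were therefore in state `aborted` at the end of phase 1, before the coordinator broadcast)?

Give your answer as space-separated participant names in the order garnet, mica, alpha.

Txn tx99b phase 1: garnet yes -> prepared; mica yes -> prepared; alpha no -> aborted

Answer: alpha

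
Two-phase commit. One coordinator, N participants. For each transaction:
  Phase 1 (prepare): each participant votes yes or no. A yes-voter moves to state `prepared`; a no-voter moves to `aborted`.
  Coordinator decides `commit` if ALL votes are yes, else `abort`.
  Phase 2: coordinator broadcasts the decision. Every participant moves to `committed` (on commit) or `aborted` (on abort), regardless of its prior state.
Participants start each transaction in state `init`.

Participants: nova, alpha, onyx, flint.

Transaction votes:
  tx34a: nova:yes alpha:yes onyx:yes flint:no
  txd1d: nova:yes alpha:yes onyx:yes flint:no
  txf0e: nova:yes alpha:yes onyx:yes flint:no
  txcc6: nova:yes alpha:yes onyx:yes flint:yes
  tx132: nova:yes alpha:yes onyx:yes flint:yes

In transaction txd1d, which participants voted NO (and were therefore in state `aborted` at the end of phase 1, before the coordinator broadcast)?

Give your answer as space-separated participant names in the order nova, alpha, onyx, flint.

Answer: flint

Derivation:
Txn txd1d phase 1: nova yes -> prepared; alpha yes -> prepared; onyx yes -> prepared; flint no -> aborted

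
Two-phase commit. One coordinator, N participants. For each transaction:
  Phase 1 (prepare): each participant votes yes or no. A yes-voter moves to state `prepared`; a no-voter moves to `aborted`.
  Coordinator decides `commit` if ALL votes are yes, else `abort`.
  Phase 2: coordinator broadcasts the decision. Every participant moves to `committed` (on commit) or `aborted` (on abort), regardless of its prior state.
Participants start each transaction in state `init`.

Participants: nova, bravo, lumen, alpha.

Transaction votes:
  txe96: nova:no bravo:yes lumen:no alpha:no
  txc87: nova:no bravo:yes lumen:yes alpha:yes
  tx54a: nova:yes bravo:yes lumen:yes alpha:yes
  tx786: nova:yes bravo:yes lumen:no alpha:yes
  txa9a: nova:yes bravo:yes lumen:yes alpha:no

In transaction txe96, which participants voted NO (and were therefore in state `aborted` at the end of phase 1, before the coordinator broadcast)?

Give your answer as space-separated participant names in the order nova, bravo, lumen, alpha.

Txn txe96 phase 1: nova no -> aborted; bravo yes -> prepared; lumen no -> aborted; alpha no -> aborted

Answer: nova lumen alpha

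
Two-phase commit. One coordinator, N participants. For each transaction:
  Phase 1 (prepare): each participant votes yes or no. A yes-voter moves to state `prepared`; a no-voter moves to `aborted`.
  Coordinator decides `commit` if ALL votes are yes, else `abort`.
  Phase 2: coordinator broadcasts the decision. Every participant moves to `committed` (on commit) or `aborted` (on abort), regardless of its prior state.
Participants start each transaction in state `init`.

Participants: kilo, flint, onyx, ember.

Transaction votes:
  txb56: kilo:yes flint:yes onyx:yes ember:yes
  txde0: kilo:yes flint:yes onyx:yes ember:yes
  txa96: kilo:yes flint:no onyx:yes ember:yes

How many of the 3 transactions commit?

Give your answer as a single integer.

Answer: 2

Derivation:
txb56: all yes -> commit (commits=1)
txde0: all yes -> commit (commits=2)
txa96: no from flint -> abort (commits=2)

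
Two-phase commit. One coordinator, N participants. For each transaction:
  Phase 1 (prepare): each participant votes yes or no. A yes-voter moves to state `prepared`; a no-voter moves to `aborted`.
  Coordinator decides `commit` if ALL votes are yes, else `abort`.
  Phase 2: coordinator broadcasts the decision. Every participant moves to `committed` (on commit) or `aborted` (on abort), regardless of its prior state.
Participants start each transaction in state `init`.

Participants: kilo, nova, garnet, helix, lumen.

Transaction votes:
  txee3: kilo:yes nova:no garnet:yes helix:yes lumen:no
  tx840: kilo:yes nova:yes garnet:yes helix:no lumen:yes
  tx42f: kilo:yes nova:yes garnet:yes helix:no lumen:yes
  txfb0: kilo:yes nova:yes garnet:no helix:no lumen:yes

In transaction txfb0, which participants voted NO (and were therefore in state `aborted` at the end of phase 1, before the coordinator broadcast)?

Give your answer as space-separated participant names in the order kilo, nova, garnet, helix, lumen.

Answer: garnet helix

Derivation:
Txn txfb0 phase 1: kilo yes -> prepared; nova yes -> prepared; garnet no -> aborted; helix no -> aborted; lumen yes -> prepared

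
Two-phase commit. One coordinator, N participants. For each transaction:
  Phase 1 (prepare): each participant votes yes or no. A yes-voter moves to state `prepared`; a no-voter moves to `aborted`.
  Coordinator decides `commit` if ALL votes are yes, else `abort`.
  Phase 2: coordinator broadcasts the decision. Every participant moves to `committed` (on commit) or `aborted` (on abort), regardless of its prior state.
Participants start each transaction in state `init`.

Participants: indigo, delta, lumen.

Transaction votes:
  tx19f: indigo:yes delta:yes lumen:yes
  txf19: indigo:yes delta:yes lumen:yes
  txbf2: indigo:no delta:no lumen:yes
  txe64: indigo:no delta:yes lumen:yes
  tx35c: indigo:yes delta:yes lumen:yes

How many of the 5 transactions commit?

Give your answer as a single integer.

tx19f: all yes -> commit (commits=1)
txf19: all yes -> commit (commits=2)
txbf2: no from indigo, delta -> abort (commits=2)
txe64: no from indigo -> abort (commits=2)
tx35c: all yes -> commit (commits=3)

Answer: 3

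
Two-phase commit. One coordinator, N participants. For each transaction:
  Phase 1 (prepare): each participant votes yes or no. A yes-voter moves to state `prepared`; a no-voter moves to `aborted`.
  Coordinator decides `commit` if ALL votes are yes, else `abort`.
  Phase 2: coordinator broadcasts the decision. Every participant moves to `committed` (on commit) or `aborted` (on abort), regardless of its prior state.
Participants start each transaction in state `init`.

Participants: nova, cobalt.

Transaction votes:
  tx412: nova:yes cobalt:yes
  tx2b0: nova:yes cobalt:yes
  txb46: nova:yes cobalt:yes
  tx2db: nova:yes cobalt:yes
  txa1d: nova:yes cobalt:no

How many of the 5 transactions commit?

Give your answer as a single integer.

tx412: all yes -> commit (commits=1)
tx2b0: all yes -> commit (commits=2)
txb46: all yes -> commit (commits=3)
tx2db: all yes -> commit (commits=4)
txa1d: no from cobalt -> abort (commits=4)

Answer: 4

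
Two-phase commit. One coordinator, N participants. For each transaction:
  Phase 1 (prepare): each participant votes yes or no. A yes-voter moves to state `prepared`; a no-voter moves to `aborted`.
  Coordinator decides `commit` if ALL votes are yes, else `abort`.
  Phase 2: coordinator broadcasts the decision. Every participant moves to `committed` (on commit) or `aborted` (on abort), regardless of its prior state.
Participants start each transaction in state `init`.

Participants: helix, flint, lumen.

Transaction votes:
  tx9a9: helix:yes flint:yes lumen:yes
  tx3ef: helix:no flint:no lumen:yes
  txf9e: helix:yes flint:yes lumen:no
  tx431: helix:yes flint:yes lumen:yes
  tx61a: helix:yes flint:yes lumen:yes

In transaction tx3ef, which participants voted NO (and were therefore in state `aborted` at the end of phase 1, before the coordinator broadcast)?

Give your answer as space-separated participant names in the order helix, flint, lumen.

Txn tx3ef phase 1: helix no -> aborted; flint no -> aborted; lumen yes -> prepared

Answer: helix flint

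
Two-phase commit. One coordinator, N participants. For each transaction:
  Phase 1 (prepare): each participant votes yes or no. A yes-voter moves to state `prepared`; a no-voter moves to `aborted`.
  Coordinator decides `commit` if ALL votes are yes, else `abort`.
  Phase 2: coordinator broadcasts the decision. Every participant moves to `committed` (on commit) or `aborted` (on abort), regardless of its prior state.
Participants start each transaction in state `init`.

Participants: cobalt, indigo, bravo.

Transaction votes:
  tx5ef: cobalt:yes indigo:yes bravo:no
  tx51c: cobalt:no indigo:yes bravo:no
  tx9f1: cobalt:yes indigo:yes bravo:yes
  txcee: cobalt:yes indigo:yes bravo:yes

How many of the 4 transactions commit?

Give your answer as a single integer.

Answer: 2

Derivation:
tx5ef: no from bravo -> abort (commits=0)
tx51c: no from cobalt, bravo -> abort (commits=0)
tx9f1: all yes -> commit (commits=1)
txcee: all yes -> commit (commits=2)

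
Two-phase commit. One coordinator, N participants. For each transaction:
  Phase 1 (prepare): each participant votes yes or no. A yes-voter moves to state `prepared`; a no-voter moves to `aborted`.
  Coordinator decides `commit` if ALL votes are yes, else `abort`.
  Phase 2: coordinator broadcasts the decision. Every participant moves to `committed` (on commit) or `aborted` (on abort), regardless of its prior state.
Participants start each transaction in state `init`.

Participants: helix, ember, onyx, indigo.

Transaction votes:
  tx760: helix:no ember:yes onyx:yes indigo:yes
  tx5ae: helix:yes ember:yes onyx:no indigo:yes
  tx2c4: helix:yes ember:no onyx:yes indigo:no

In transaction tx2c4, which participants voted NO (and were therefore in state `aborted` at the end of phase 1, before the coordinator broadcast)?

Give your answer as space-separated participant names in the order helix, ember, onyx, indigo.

Answer: ember indigo

Derivation:
Txn tx2c4 phase 1: helix yes -> prepared; ember no -> aborted; onyx yes -> prepared; indigo no -> aborted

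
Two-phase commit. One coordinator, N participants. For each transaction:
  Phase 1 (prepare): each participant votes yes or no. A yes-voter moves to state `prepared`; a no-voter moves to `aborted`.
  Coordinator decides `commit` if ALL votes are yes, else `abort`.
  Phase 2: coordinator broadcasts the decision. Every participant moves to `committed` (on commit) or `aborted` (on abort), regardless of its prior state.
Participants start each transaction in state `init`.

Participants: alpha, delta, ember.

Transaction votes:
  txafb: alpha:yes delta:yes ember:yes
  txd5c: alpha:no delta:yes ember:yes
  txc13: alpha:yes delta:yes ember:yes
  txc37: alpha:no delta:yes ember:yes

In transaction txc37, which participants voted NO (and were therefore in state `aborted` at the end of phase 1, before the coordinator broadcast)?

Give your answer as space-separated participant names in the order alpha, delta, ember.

Answer: alpha

Derivation:
Txn txc37 phase 1: alpha no -> aborted; delta yes -> prepared; ember yes -> prepared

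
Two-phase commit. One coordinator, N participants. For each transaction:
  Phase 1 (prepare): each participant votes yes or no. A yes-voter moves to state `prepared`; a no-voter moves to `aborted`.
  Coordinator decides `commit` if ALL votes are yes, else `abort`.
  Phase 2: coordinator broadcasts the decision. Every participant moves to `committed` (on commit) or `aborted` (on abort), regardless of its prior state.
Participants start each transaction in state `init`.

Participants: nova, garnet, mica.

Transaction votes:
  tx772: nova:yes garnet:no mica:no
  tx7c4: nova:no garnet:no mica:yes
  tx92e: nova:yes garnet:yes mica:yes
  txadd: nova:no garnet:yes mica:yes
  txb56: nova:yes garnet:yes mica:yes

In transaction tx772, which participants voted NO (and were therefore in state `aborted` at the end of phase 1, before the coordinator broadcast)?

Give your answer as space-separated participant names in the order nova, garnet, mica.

Txn tx772 phase 1: nova yes -> prepared; garnet no -> aborted; mica no -> aborted

Answer: garnet mica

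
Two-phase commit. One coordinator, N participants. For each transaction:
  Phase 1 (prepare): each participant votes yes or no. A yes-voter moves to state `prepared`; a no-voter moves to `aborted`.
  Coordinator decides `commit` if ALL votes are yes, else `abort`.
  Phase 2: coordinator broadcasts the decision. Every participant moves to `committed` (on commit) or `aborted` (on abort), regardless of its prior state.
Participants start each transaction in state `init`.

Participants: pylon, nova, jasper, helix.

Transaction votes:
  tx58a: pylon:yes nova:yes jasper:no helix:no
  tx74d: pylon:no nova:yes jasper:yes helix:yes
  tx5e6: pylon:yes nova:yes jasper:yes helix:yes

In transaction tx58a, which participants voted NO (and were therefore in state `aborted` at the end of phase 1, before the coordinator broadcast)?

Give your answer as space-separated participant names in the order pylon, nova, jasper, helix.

Answer: jasper helix

Derivation:
Txn tx58a phase 1: pylon yes -> prepared; nova yes -> prepared; jasper no -> aborted; helix no -> aborted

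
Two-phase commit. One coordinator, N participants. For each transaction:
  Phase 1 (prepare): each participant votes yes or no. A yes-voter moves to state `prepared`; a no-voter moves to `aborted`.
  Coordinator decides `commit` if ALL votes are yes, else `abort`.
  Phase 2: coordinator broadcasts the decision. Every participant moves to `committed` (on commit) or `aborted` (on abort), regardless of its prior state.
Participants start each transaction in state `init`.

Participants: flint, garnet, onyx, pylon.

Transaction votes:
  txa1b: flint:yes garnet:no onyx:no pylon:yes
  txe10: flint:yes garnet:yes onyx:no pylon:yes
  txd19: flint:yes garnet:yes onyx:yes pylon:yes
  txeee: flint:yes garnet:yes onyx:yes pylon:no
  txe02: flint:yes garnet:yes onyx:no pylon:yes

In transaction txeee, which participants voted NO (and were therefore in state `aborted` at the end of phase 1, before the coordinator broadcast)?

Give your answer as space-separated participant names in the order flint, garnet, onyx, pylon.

Answer: pylon

Derivation:
Txn txeee phase 1: flint yes -> prepared; garnet yes -> prepared; onyx yes -> prepared; pylon no -> aborted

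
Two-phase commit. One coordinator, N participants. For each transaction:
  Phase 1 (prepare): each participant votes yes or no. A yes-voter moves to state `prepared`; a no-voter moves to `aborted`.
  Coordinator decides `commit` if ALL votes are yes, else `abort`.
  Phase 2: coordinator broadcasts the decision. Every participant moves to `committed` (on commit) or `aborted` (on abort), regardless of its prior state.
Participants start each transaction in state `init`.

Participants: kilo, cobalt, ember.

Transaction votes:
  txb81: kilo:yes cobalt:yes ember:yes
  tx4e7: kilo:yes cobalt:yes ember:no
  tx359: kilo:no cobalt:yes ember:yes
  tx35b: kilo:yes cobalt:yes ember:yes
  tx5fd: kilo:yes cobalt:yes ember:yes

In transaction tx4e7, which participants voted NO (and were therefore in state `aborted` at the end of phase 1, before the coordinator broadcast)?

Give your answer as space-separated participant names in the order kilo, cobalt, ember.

Answer: ember

Derivation:
Txn tx4e7 phase 1: kilo yes -> prepared; cobalt yes -> prepared; ember no -> aborted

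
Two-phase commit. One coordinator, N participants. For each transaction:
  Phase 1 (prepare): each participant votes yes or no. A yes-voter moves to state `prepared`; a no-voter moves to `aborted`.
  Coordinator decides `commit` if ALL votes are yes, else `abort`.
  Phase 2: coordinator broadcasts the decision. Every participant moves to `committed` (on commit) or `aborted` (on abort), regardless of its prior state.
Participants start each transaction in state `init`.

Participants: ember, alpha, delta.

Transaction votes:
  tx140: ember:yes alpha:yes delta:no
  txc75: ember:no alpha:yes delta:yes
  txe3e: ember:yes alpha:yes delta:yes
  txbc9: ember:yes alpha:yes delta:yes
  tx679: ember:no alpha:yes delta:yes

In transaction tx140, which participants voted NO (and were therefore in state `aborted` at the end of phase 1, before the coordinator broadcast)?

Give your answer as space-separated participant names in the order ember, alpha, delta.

Txn tx140 phase 1: ember yes -> prepared; alpha yes -> prepared; delta no -> aborted

Answer: delta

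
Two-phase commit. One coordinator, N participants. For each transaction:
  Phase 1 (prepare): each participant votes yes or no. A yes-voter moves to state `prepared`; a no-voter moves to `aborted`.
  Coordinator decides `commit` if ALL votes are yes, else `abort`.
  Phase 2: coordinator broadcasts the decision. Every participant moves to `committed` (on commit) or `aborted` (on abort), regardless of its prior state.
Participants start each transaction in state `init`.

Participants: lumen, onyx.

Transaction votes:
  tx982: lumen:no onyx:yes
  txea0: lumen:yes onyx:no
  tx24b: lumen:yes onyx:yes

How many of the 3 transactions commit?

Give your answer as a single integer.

Answer: 1

Derivation:
tx982: no from lumen -> abort (commits=0)
txea0: no from onyx -> abort (commits=0)
tx24b: all yes -> commit (commits=1)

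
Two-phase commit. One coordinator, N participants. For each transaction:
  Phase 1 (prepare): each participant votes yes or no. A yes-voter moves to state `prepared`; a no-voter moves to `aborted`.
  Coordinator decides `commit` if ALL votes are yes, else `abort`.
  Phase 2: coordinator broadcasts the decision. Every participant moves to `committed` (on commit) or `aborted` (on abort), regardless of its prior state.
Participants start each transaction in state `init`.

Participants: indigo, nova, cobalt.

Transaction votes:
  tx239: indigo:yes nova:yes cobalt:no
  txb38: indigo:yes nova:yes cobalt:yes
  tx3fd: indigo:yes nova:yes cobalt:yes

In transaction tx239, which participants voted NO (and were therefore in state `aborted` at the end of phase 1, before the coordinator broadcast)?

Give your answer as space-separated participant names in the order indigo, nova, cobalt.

Txn tx239 phase 1: indigo yes -> prepared; nova yes -> prepared; cobalt no -> aborted

Answer: cobalt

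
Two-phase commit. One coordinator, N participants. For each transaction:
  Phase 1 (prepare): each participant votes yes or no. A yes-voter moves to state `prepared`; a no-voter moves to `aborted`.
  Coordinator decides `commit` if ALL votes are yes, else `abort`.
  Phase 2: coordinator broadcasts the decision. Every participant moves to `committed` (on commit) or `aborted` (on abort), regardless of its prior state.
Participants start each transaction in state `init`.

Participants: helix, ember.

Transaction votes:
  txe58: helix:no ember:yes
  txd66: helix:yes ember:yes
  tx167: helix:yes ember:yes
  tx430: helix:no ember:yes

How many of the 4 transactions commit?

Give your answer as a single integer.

txe58: no from helix -> abort (commits=0)
txd66: all yes -> commit (commits=1)
tx167: all yes -> commit (commits=2)
tx430: no from helix -> abort (commits=2)

Answer: 2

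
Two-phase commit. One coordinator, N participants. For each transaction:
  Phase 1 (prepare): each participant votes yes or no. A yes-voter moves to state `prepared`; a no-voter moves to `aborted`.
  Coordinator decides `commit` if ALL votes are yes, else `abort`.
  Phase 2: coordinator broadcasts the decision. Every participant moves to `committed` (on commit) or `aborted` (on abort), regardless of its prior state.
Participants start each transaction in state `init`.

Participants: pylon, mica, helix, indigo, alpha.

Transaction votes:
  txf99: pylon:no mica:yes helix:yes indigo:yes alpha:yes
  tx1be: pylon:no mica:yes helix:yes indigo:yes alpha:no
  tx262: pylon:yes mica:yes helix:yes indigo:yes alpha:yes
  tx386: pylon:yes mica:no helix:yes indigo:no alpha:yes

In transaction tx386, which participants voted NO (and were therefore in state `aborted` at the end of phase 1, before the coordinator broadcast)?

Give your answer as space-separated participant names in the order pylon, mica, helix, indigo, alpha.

Txn tx386 phase 1: pylon yes -> prepared; mica no -> aborted; helix yes -> prepared; indigo no -> aborted; alpha yes -> prepared

Answer: mica indigo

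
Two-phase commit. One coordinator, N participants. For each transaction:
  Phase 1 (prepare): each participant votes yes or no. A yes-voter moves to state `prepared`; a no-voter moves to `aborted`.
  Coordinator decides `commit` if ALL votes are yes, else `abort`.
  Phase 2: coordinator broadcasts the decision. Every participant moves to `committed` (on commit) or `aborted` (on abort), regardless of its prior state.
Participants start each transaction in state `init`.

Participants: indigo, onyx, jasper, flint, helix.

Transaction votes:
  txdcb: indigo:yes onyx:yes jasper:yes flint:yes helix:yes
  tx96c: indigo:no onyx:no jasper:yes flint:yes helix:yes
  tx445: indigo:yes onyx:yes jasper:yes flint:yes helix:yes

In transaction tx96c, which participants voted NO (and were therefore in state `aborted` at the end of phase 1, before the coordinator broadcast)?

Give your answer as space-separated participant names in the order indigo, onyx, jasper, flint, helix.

Answer: indigo onyx

Derivation:
Txn tx96c phase 1: indigo no -> aborted; onyx no -> aborted; jasper yes -> prepared; flint yes -> prepared; helix yes -> prepared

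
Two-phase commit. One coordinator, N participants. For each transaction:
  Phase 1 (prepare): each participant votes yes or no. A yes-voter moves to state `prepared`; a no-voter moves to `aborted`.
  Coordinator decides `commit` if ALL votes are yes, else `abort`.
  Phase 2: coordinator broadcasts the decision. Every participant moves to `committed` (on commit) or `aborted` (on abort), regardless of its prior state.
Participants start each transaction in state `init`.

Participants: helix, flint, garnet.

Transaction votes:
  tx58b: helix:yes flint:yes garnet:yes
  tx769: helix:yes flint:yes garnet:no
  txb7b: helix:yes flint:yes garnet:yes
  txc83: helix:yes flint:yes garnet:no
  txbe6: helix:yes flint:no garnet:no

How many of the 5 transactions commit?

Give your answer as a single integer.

Answer: 2

Derivation:
tx58b: all yes -> commit (commits=1)
tx769: no from garnet -> abort (commits=1)
txb7b: all yes -> commit (commits=2)
txc83: no from garnet -> abort (commits=2)
txbe6: no from flint, garnet -> abort (commits=2)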